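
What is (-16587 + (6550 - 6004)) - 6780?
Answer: -22821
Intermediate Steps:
(-16587 + (6550 - 6004)) - 6780 = (-16587 + 546) - 6780 = -16041 - 6780 = -22821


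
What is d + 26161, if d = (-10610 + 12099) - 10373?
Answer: 17277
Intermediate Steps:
d = -8884 (d = 1489 - 10373 = -8884)
d + 26161 = -8884 + 26161 = 17277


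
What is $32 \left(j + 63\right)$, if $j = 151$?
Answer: $6848$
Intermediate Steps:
$32 \left(j + 63\right) = 32 \left(151 + 63\right) = 32 \cdot 214 = 6848$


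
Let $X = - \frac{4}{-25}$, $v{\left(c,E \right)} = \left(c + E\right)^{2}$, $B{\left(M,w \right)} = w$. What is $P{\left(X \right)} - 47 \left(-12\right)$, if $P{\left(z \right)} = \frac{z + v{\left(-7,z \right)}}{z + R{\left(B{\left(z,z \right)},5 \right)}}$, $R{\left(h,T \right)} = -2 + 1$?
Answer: $\frac{266759}{525} \approx 508.11$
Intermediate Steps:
$R{\left(h,T \right)} = -1$
$v{\left(c,E \right)} = \left(E + c\right)^{2}$
$X = \frac{4}{25}$ ($X = \left(-4\right) \left(- \frac{1}{25}\right) = \frac{4}{25} \approx 0.16$)
$P{\left(z \right)} = \frac{z + \left(-7 + z\right)^{2}}{-1 + z}$ ($P{\left(z \right)} = \frac{z + \left(z - 7\right)^{2}}{z - 1} = \frac{z + \left(-7 + z\right)^{2}}{-1 + z}$)
$P{\left(X \right)} - 47 \left(-12\right) = \frac{\frac{4}{25} + \left(-7 + \frac{4}{25}\right)^{2}}{-1 + \frac{4}{25}} - 47 \left(-12\right) = \frac{\frac{4}{25} + \left(- \frac{171}{25}\right)^{2}}{- \frac{21}{25}} - -564 = - \frac{25 \left(\frac{4}{25} + \frac{29241}{625}\right)}{21} + 564 = \left(- \frac{25}{21}\right) \frac{29341}{625} + 564 = - \frac{29341}{525} + 564 = \frac{266759}{525}$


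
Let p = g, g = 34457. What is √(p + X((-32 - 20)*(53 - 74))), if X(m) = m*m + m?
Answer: √1228013 ≈ 1108.2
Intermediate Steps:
X(m) = m + m² (X(m) = m² + m = m + m²)
p = 34457
√(p + X((-32 - 20)*(53 - 74))) = √(34457 + ((-32 - 20)*(53 - 74))*(1 + (-32 - 20)*(53 - 74))) = √(34457 + (-52*(-21))*(1 - 52*(-21))) = √(34457 + 1092*(1 + 1092)) = √(34457 + 1092*1093) = √(34457 + 1193556) = √1228013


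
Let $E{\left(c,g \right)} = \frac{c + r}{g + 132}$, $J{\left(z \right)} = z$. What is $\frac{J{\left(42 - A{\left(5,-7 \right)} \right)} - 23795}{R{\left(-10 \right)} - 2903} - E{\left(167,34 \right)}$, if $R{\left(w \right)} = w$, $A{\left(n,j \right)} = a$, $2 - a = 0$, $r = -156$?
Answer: $\frac{3911287}{483558} \approx 8.0886$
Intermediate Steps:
$a = 2$ ($a = 2 - 0 = 2 + 0 = 2$)
$A{\left(n,j \right)} = 2$
$E{\left(c,g \right)} = \frac{-156 + c}{132 + g}$ ($E{\left(c,g \right)} = \frac{c - 156}{g + 132} = \frac{-156 + c}{132 + g}$)
$\frac{J{\left(42 - A{\left(5,-7 \right)} \right)} - 23795}{R{\left(-10 \right)} - 2903} - E{\left(167,34 \right)} = \frac{\left(42 - 2\right) - 23795}{-10 - 2903} - \frac{-156 + 167}{132 + 34} = \frac{\left(42 - 2\right) - 23795}{-2913} - \frac{1}{166} \cdot 11 = \left(40 - 23795\right) \left(- \frac{1}{2913}\right) - \frac{1}{166} \cdot 11 = \left(-23755\right) \left(- \frac{1}{2913}\right) - \frac{11}{166} = \frac{23755}{2913} - \frac{11}{166} = \frac{3911287}{483558}$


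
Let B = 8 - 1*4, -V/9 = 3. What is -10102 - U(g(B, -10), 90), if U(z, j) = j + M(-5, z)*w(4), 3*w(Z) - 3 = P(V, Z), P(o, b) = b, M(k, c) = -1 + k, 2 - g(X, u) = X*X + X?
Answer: -10178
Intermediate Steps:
V = -27 (V = -9*3 = -27)
B = 4 (B = 8 - 4 = 4)
g(X, u) = 2 - X - X**2 (g(X, u) = 2 - (X*X + X) = 2 - (X**2 + X) = 2 - (X + X**2) = 2 + (-X - X**2) = 2 - X - X**2)
w(Z) = 1 + Z/3
U(z, j) = -14 + j (U(z, j) = j + (-1 - 5)*(1 + (1/3)*4) = j - 6*(1 + 4/3) = j - 6*7/3 = j - 14 = -14 + j)
-10102 - U(g(B, -10), 90) = -10102 - (-14 + 90) = -10102 - 1*76 = -10102 - 76 = -10178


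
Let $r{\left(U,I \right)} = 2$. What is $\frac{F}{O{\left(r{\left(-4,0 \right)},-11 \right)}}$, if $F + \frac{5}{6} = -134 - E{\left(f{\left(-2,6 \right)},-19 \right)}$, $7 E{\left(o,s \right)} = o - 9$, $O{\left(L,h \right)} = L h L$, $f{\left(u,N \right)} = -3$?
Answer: $\frac{5591}{1848} \approx 3.0254$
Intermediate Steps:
$O{\left(L,h \right)} = h L^{2}$
$E{\left(o,s \right)} = - \frac{9}{7} + \frac{o}{7}$ ($E{\left(o,s \right)} = \frac{o - 9}{7} = \frac{-9 + o}{7} = - \frac{9}{7} + \frac{o}{7}$)
$F = - \frac{5591}{42}$ ($F = - \frac{5}{6} - \left(\frac{929}{7} - \frac{3}{7}\right) = - \frac{5}{6} - \frac{926}{7} = - \frac{5591}{42} \approx -133.12$)
$\frac{F}{O{\left(r{\left(-4,0 \right)},-11 \right)}} = - \frac{5591}{42 \left(- 11 \cdot 2^{2}\right)} = - \frac{5591}{42 \left(\left(-11\right) 4\right)} = - \frac{5591}{42 \left(-44\right)} = \left(- \frac{5591}{42}\right) \left(- \frac{1}{44}\right) = \frac{5591}{1848}$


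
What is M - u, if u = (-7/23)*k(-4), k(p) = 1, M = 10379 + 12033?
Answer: 515483/23 ≈ 22412.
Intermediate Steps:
M = 22412
u = -7/23 (u = (-7/23)*1 = ((1/23)*(-7))*1 = -7/23*1 = -7/23 ≈ -0.30435)
M - u = 22412 - 1*(-7/23) = 22412 + 7/23 = 515483/23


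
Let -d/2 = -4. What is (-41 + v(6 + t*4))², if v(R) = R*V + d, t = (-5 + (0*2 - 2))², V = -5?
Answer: 1087849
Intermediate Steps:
d = 8 (d = -2*(-4) = 8)
t = 49 (t = (-5 + (0 - 2))² = (-5 - 2)² = (-7)² = 49)
v(R) = 8 - 5*R (v(R) = R*(-5) + 8 = -5*R + 8 = 8 - 5*R)
(-41 + v(6 + t*4))² = (-41 + (8 - 5*(6 + 49*4)))² = (-41 + (8 - 5*(6 + 196)))² = (-41 + (8 - 5*202))² = (-41 + (8 - 1010))² = (-41 - 1002)² = (-1043)² = 1087849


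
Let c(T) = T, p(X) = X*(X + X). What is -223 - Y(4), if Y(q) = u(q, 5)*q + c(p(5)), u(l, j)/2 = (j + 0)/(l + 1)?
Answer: -281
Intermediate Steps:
u(l, j) = 2*j/(1 + l) (u(l, j) = 2*((j + 0)/(l + 1)) = 2*(j/(1 + l)) = 2*j/(1 + l))
p(X) = 2*X² (p(X) = X*(2*X) = 2*X²)
Y(q) = 50 + 10*q/(1 + q) (Y(q) = (2*5/(1 + q))*q + 2*5² = (10/(1 + q))*q + 2*25 = 10*q/(1 + q) + 50 = 50 + 10*q/(1 + q))
-223 - Y(4) = -223 - 10*(5 + 6*4)/(1 + 4) = -223 - 10*(5 + 24)/5 = -223 - 10*29/5 = -223 - 1*58 = -223 - 58 = -281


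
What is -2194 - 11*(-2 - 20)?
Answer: -1952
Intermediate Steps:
-2194 - 11*(-2 - 20) = -2194 - 11*(-22) = -2194 - 1*(-242) = -2194 + 242 = -1952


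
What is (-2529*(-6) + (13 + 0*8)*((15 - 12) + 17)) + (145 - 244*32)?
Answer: 7771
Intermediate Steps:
(-2529*(-6) + (13 + 0*8)*((15 - 12) + 17)) + (145 - 244*32) = (15174 + (13 + 0)*(3 + 17)) + (145 - 1*7808) = (15174 + 13*20) + (145 - 7808) = (15174 + 260) - 7663 = 15434 - 7663 = 7771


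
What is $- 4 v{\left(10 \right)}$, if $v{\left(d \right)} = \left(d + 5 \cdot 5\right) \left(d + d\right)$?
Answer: $-2800$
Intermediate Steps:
$v{\left(d \right)} = 2 d \left(25 + d\right)$ ($v{\left(d \right)} = \left(d + 25\right) 2 d = \left(25 + d\right) 2 d = 2 d \left(25 + d\right)$)
$- 4 v{\left(10 \right)} = - 4 \cdot 2 \cdot 10 \left(25 + 10\right) = - 4 \cdot 2 \cdot 10 \cdot 35 = \left(-4\right) 700 = -2800$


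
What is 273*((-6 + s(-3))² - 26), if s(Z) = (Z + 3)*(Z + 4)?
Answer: 2730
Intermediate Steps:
s(Z) = (3 + Z)*(4 + Z)
273*((-6 + s(-3))² - 26) = 273*((-6 + (12 + (-3)² + 7*(-3)))² - 26) = 273*((-6 + (12 + 9 - 21))² - 26) = 273*((-6 + 0)² - 26) = 273*((-6)² - 26) = 273*(36 - 26) = 273*10 = 2730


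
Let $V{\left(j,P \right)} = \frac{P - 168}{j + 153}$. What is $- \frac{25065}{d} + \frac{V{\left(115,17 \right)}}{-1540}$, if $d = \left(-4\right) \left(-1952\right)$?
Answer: $- \frac{646477987}{201407360} \approx -3.2098$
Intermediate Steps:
$V{\left(j,P \right)} = \frac{-168 + P}{153 + j}$
$d = 7808$
$- \frac{25065}{d} + \frac{V{\left(115,17 \right)}}{-1540} = - \frac{25065}{7808} + \frac{\frac{1}{153 + 115} \left(-168 + 17\right)}{-1540} = \left(-25065\right) \frac{1}{7808} + \frac{1}{268} \left(-151\right) \left(- \frac{1}{1540}\right) = - \frac{25065}{7808} + \frac{1}{268} \left(-151\right) \left(- \frac{1}{1540}\right) = - \frac{25065}{7808} - - \frac{151}{412720} = - \frac{25065}{7808} + \frac{151}{412720} = - \frac{646477987}{201407360}$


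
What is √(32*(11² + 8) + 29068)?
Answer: 2*√8299 ≈ 182.20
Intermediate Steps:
√(32*(11² + 8) + 29068) = √(32*(121 + 8) + 29068) = √(32*129 + 29068) = √(4128 + 29068) = √33196 = 2*√8299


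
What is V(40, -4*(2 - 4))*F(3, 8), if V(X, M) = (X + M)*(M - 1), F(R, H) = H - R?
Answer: 1680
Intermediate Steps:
V(X, M) = (-1 + M)*(M + X) (V(X, M) = (M + X)*(-1 + M) = (-1 + M)*(M + X))
V(40, -4*(2 - 4))*F(3, 8) = ((-4*(2 - 4))**2 - (-4)*(2 - 4) - 1*40 - 4*(2 - 4)*40)*(8 - 1*3) = ((-4*(-2))**2 - (-4)*(-2) - 40 - 4*(-2)*40)*(8 - 3) = (8**2 - 1*8 - 40 + 8*40)*5 = (64 - 8 - 40 + 320)*5 = 336*5 = 1680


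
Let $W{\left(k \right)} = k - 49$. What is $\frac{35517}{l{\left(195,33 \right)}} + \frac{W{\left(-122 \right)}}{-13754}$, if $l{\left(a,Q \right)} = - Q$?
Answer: $- \frac{162831725}{151294} \approx -1076.3$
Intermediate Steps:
$W{\left(k \right)} = -49 + k$
$\frac{35517}{l{\left(195,33 \right)}} + \frac{W{\left(-122 \right)}}{-13754} = \frac{35517}{\left(-1\right) 33} + \frac{-49 - 122}{-13754} = \frac{35517}{-33} - - \frac{171}{13754} = 35517 \left(- \frac{1}{33}\right) + \frac{171}{13754} = - \frac{11839}{11} + \frac{171}{13754} = - \frac{162831725}{151294}$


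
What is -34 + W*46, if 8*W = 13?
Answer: 163/4 ≈ 40.750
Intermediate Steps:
W = 13/8 (W = (1/8)*13 = 13/8 ≈ 1.6250)
-34 + W*46 = -34 + (13/8)*46 = -34 + 299/4 = 163/4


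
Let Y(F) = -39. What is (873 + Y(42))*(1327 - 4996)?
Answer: -3059946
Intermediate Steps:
(873 + Y(42))*(1327 - 4996) = (873 - 39)*(1327 - 4996) = 834*(-3669) = -3059946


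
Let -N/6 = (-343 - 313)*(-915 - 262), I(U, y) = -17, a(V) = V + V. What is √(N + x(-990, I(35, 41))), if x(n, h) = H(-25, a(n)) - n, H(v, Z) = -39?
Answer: I*√4631721 ≈ 2152.1*I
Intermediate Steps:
a(V) = 2*V
N = -4632672 (N = -6*(-343 - 313)*(-915 - 262) = -(-3936)*(-1177) = -6*772112 = -4632672)
x(n, h) = -39 - n
√(N + x(-990, I(35, 41))) = √(-4632672 + (-39 - 1*(-990))) = √(-4632672 + (-39 + 990)) = √(-4632672 + 951) = √(-4631721) = I*√4631721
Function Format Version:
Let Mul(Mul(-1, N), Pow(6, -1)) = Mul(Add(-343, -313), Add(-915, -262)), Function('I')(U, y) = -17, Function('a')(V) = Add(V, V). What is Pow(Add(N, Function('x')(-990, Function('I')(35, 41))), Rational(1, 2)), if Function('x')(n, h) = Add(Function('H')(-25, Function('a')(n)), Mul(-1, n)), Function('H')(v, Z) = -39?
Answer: Mul(I, Pow(4631721, Rational(1, 2))) ≈ Mul(2152.1, I)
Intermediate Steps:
Function('a')(V) = Mul(2, V)
N = -4632672 (N = Mul(-6, Mul(Add(-343, -313), Add(-915, -262))) = Mul(-6, Mul(-656, -1177)) = Mul(-6, 772112) = -4632672)
Function('x')(n, h) = Add(-39, Mul(-1, n))
Pow(Add(N, Function('x')(-990, Function('I')(35, 41))), Rational(1, 2)) = Pow(Add(-4632672, Add(-39, Mul(-1, -990))), Rational(1, 2)) = Pow(Add(-4632672, Add(-39, 990)), Rational(1, 2)) = Pow(Add(-4632672, 951), Rational(1, 2)) = Pow(-4631721, Rational(1, 2)) = Mul(I, Pow(4631721, Rational(1, 2)))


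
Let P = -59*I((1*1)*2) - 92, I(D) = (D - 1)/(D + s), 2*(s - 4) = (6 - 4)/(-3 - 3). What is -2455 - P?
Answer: -82351/35 ≈ -2352.9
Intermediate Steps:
s = 23/6 (s = 4 + ((6 - 4)/(-3 - 3))/2 = 4 + (2/(-6))/2 = 4 + (2*(-⅙))/2 = 4 + (½)*(-⅓) = 4 - ⅙ = 23/6 ≈ 3.8333)
I(D) = (-1 + D)/(23/6 + D) (I(D) = (D - 1)/(D + 23/6) = (-1 + D)/(23/6 + D))
P = -3574/35 (P = -354*(-1 + (1*1)*2)/(23 + 6*((1*1)*2)) - 92 = -354*(-1 + 1*2)/(23 + 6*(1*2)) - 92 = -354*(-1 + 2)/(23 + 6*2) - 92 = -354/(23 + 12) - 92 = -354/35 - 92 = -3574/35 ≈ -102.11)
-2455 - P = -2455 - 1*(-3574/35) = -2455 + 3574/35 = -82351/35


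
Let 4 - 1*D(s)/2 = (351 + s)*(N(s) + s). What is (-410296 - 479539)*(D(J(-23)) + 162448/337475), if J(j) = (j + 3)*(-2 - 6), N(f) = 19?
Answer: 10986639569159034/67495 ≈ 1.6278e+11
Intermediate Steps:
J(j) = -24 - 8*j (J(j) = (3 + j)*(-8) = -24 - 8*j)
D(s) = 8 - 2*(19 + s)*(351 + s) (D(s) = 8 - 2*(351 + s)*(19 + s) = 8 - 2*(19 + s)*(351 + s))
(-410296 - 479539)*(D(J(-23)) + 162448/337475) = (-410296 - 479539)*((-13330 - 740*(-24 - 8*(-23)) - 2*(-24 - 8*(-23))²) + 162448/337475) = -889835*((-13330 - 740*(-24 + 184) - 2*(-24 + 184)²) + 162448*(1/337475)) = -889835*((-13330 - 740*160 - 2*160²) + 162448/337475) = -889835*((-13330 - 118400 - 2*25600) + 162448/337475) = -889835*((-13330 - 118400 - 51200) + 162448/337475) = -889835*(-182930 + 162448/337475) = -889835*(-61734139302/337475) = 10986639569159034/67495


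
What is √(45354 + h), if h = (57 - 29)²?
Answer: √46138 ≈ 214.80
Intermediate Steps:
h = 784 (h = 28² = 784)
√(45354 + h) = √(45354 + 784) = √46138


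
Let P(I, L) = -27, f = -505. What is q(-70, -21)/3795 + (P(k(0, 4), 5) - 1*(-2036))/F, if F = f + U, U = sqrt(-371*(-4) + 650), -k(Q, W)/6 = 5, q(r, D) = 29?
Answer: -1280954812/319907115 - 2009*sqrt(2134)/252891 ≈ -4.3711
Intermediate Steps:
k(Q, W) = -30 (k(Q, W) = -6*5 = -30)
U = sqrt(2134) (U = sqrt(1484 + 650) = sqrt(2134) ≈ 46.195)
F = -505 + sqrt(2134) ≈ -458.80
q(-70, -21)/3795 + (P(k(0, 4), 5) - 1*(-2036))/F = 29/3795 + (-27 - 1*(-2036))/(-505 + sqrt(2134)) = 29*(1/3795) + (-27 + 2036)/(-505 + sqrt(2134)) = 29/3795 + 2009/(-505 + sqrt(2134))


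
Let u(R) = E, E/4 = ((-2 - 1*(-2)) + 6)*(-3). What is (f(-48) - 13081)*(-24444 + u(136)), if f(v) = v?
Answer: 321870564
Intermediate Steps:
E = -72 (E = 4*(((-2 - 1*(-2)) + 6)*(-3)) = 4*(((-2 + 2) + 6)*(-3)) = 4*((0 + 6)*(-3)) = 4*(6*(-3)) = 4*(-18) = -72)
u(R) = -72
(f(-48) - 13081)*(-24444 + u(136)) = (-48 - 13081)*(-24444 - 72) = -13129*(-24516) = 321870564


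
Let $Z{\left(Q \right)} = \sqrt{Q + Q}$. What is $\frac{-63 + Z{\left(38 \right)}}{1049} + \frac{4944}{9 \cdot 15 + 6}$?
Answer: $\frac{1725791}{49303} + \frac{2 \sqrt{19}}{1049} \approx 35.012$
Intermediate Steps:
$Z{\left(Q \right)} = \sqrt{2} \sqrt{Q}$ ($Z{\left(Q \right)} = \sqrt{2 Q} = \sqrt{2} \sqrt{Q}$)
$\frac{-63 + Z{\left(38 \right)}}{1049} + \frac{4944}{9 \cdot 15 + 6} = \frac{-63 + \sqrt{2} \sqrt{38}}{1049} + \frac{4944}{9 \cdot 15 + 6} = \left(-63 + 2 \sqrt{19}\right) \frac{1}{1049} + \frac{4944}{135 + 6} = \left(- \frac{63}{1049} + \frac{2 \sqrt{19}}{1049}\right) + \frac{4944}{141} = \left(- \frac{63}{1049} + \frac{2 \sqrt{19}}{1049}\right) + 4944 \cdot \frac{1}{141} = \left(- \frac{63}{1049} + \frac{2 \sqrt{19}}{1049}\right) + \frac{1648}{47} = \frac{1725791}{49303} + \frac{2 \sqrt{19}}{1049}$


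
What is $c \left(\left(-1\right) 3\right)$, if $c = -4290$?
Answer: $12870$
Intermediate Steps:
$c \left(\left(-1\right) 3\right) = - 4290 \left(\left(-1\right) 3\right) = \left(-4290\right) \left(-3\right) = 12870$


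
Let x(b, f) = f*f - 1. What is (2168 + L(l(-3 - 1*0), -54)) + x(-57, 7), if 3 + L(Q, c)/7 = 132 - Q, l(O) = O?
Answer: 3140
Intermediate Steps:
L(Q, c) = 903 - 7*Q (L(Q, c) = -21 + 7*(132 - Q) = -21 + (924 - 7*Q) = 903 - 7*Q)
x(b, f) = -1 + f² (x(b, f) = f² - 1 = -1 + f²)
(2168 + L(l(-3 - 1*0), -54)) + x(-57, 7) = (2168 + (903 - 7*(-3 - 1*0))) + (-1 + 7²) = (2168 + (903 - 7*(-3 + 0))) + (-1 + 49) = (2168 + (903 - 7*(-3))) + 48 = (2168 + (903 + 21)) + 48 = (2168 + 924) + 48 = 3092 + 48 = 3140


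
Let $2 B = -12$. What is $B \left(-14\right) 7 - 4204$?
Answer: $-3616$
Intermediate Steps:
$B = -6$ ($B = \frac{1}{2} \left(-12\right) = -6$)
$B \left(-14\right) 7 - 4204 = \left(-6\right) \left(-14\right) 7 - 4204 = 84 \cdot 7 - 4204 = 588 - 4204 = -3616$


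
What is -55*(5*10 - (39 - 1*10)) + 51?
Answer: -1104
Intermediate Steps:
-55*(5*10 - (39 - 1*10)) + 51 = -55*(50 - (39 - 10)) + 51 = -55*(50 - 1*29) + 51 = -55*(50 - 29) + 51 = -55*21 + 51 = -1155 + 51 = -1104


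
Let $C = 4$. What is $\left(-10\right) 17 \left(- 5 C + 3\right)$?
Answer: $2890$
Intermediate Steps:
$\left(-10\right) 17 \left(- 5 C + 3\right) = \left(-10\right) 17 \left(\left(-5\right) 4 + 3\right) = - 170 \left(-20 + 3\right) = \left(-170\right) \left(-17\right) = 2890$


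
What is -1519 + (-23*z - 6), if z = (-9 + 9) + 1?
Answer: -1548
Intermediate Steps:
z = 1 (z = 0 + 1 = 1)
-1519 + (-23*z - 6) = -1519 + (-23*1 - 6) = -1519 + (-23 - 6) = -1519 - 29 = -1548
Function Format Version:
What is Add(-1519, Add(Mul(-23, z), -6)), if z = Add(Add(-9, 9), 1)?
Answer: -1548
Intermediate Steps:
z = 1 (z = Add(0, 1) = 1)
Add(-1519, Add(Mul(-23, z), -6)) = Add(-1519, Add(Mul(-23, 1), -6)) = Add(-1519, Add(-23, -6)) = Add(-1519, -29) = -1548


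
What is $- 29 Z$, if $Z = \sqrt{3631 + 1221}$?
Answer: $- 58 \sqrt{1213} \approx -2020.0$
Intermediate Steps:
$Z = 2 \sqrt{1213}$ ($Z = \sqrt{4852} = 2 \sqrt{1213} \approx 69.656$)
$- 29 Z = - 29 \cdot 2 \sqrt{1213} = - 58 \sqrt{1213}$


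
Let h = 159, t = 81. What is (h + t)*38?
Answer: 9120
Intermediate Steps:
(h + t)*38 = (159 + 81)*38 = 240*38 = 9120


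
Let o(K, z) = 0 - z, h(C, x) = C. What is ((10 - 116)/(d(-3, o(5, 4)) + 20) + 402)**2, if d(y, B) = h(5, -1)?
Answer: 98883136/625 ≈ 1.5821e+5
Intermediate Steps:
o(K, z) = -z
d(y, B) = 5
((10 - 116)/(d(-3, o(5, 4)) + 20) + 402)**2 = ((10 - 116)/(5 + 20) + 402)**2 = (-106/25 + 402)**2 = (9944/25)**2 = 98883136/625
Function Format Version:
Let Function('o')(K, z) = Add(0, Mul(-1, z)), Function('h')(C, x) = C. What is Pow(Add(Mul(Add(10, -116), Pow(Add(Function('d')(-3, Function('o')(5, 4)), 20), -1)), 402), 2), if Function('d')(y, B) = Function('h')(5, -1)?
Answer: Rational(98883136, 625) ≈ 1.5821e+5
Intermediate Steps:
Function('o')(K, z) = Mul(-1, z)
Function('d')(y, B) = 5
Pow(Add(Mul(Add(10, -116), Pow(Add(Function('d')(-3, Function('o')(5, 4)), 20), -1)), 402), 2) = Pow(Add(Mul(Add(10, -116), Pow(Add(5, 20), -1)), 402), 2) = Pow(Add(Mul(-106, Pow(25, -1)), 402), 2) = Pow(Add(Mul(-106, Rational(1, 25)), 402), 2) = Pow(Add(Rational(-106, 25), 402), 2) = Pow(Rational(9944, 25), 2) = Rational(98883136, 625)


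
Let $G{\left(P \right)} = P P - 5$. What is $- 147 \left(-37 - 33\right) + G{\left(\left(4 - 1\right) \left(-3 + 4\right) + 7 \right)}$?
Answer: $10385$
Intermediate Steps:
$G{\left(P \right)} = -5 + P^{2}$ ($G{\left(P \right)} = P^{2} - 5 = -5 + P^{2}$)
$- 147 \left(-37 - 33\right) + G{\left(\left(4 - 1\right) \left(-3 + 4\right) + 7 \right)} = - 147 \left(-37 - 33\right) - \left(5 - \left(\left(4 - 1\right) \left(-3 + 4\right) + 7\right)^{2}\right) = - 147 \left(-37 - 33\right) - \left(5 - \left(3 \cdot 1 + 7\right)^{2}\right) = \left(-147\right) \left(-70\right) - \left(5 - \left(3 + 7\right)^{2}\right) = 10290 - \left(5 - 10^{2}\right) = 10290 + \left(-5 + 100\right) = 10290 + 95 = 10385$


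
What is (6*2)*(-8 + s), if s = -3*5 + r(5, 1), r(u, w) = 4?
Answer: -228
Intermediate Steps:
s = -11 (s = -3*5 + 4 = -15 + 4 = -11)
(6*2)*(-8 + s) = (6*2)*(-8 - 11) = 12*(-19) = -228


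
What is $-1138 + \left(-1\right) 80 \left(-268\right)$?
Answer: $20302$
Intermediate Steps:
$-1138 + \left(-1\right) 80 \left(-268\right) = -1138 - -21440 = -1138 + 21440 = 20302$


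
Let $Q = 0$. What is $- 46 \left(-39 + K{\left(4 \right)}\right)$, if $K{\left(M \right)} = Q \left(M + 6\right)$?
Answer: $1794$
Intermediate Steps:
$K{\left(M \right)} = 0$ ($K{\left(M \right)} = 0 \left(M + 6\right) = 0 \left(6 + M\right) = 0$)
$- 46 \left(-39 + K{\left(4 \right)}\right) = - 46 \left(-39 + 0\right) = \left(-46\right) \left(-39\right) = 1794$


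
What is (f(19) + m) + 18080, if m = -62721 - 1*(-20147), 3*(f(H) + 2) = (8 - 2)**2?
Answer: -24484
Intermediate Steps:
f(H) = 10 (f(H) = -2 + (8 - 2)**2/3 = -2 + (1/3)*6**2 = -2 + (1/3)*36 = -2 + 12 = 10)
m = -42574 (m = -62721 + 20147 = -42574)
(f(19) + m) + 18080 = (10 - 42574) + 18080 = -42564 + 18080 = -24484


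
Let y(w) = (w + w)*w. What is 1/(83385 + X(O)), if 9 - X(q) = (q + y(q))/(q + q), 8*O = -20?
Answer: 1/83396 ≈ 1.1991e-5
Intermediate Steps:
O = -5/2 (O = (1/8)*(-20) = -5/2 ≈ -2.5000)
y(w) = 2*w**2 (y(w) = (2*w)*w = 2*w**2)
X(q) = 9 - (q + 2*q**2)/(2*q) (X(q) = 9 - (q + 2*q**2)/(q + q) = 9 - (q + 2*q**2)/(2*q))
1/(83385 + X(O)) = 1/(83385 + (17/2 - 1*(-5/2))) = 1/(83385 + (17/2 + 5/2)) = 1/(83385 + 11) = 1/83396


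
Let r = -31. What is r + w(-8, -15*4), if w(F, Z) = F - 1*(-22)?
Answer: -17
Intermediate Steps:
w(F, Z) = 22 + F (w(F, Z) = F + 22 = 22 + F)
r + w(-8, -15*4) = -31 + (22 - 8) = -31 + 14 = -17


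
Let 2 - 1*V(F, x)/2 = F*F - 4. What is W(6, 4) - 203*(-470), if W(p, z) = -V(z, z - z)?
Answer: 95430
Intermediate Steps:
V(F, x) = 12 - 2*F² (V(F, x) = 4 - 2*(F*F - 4) = 4 - 2*(F² - 4) = 4 - 2*(-4 + F²) = 4 + (8 - 2*F²) = 12 - 2*F²)
W(p, z) = -12 + 2*z² (W(p, z) = -(12 - 2*z²) = -12 + 2*z²)
W(6, 4) - 203*(-470) = (-12 + 2*4²) - 203*(-470) = (-12 + 2*16) + 95410 = (-12 + 32) + 95410 = 20 + 95410 = 95430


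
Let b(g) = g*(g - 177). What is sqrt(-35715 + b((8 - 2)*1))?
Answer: I*sqrt(36741) ≈ 191.68*I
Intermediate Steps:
b(g) = g*(-177 + g)
sqrt(-35715 + b((8 - 2)*1)) = sqrt(-35715 + ((8 - 2)*1)*(-177 + (8 - 2)*1)) = sqrt(-35715 + (6*1)*(-177 + 6*1)) = sqrt(-35715 + 6*(-177 + 6)) = sqrt(-35715 + 6*(-171)) = sqrt(-35715 - 1026) = sqrt(-36741) = I*sqrt(36741)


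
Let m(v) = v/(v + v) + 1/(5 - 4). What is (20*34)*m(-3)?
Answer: 1020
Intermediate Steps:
m(v) = 3/2 (m(v) = v/((2*v)) + 1/1 = (1/(2*v))*v + 1 = ½ + 1 = 3/2)
(20*34)*m(-3) = (20*34)*(3/2) = 680*(3/2) = 1020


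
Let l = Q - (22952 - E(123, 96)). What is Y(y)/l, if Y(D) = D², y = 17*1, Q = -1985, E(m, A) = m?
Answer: -289/24814 ≈ -0.011647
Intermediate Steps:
y = 17
l = -24814 (l = -1985 - (22952 - 1*123) = -1985 - (22952 - 123) = -1985 - 1*22829 = -1985 - 22829 = -24814)
Y(y)/l = 17²/(-24814) = 289*(-1/24814) = -289/24814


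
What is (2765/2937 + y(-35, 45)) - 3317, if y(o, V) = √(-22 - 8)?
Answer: -9739264/2937 + I*√30 ≈ -3316.1 + 5.4772*I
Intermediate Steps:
y(o, V) = I*√30 (y(o, V) = √(-30) = I*√30)
(2765/2937 + y(-35, 45)) - 3317 = (2765/2937 + I*√30) - 3317 = -9739264/2937 + I*√30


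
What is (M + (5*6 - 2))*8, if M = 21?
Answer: 392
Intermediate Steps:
(M + (5*6 - 2))*8 = (21 + (5*6 - 2))*8 = (21 + (30 - 2))*8 = (21 + 28)*8 = 49*8 = 392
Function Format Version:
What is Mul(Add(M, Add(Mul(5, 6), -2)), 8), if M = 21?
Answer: 392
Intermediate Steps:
Mul(Add(M, Add(Mul(5, 6), -2)), 8) = Mul(Add(21, Add(Mul(5, 6), -2)), 8) = Mul(Add(21, Add(30, -2)), 8) = Mul(Add(21, 28), 8) = Mul(49, 8) = 392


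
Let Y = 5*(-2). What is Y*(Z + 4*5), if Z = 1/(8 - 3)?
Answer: -202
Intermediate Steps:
Y = -10
Z = ⅕ (Z = 1/5 = ⅕ ≈ 0.20000)
Y*(Z + 4*5) = -10*(⅕ + 4*5) = -10*(⅕ + 20) = -10*101/5 = -202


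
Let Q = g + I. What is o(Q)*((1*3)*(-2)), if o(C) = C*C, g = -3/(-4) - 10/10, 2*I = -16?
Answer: -3267/8 ≈ -408.38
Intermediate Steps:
I = -8 (I = (½)*(-16) = -8)
g = -¼ (g = -3*(-¼) - 10*⅒ = ¾ - 1 = -¼ ≈ -0.25000)
Q = -33/4 (Q = -¼ - 8 = -33/4 ≈ -8.2500)
o(C) = C²
o(Q)*((1*3)*(-2)) = (-33/4)²*((1*3)*(-2)) = 1089*(3*(-2))/16 = (1089/16)*(-6) = -3267/8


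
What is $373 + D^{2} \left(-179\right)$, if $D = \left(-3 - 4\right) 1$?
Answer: $-8398$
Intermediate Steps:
$D = -7$ ($D = \left(-7\right) 1 = -7$)
$373 + D^{2} \left(-179\right) = 373 + \left(-7\right)^{2} \left(-179\right) = 373 + 49 \left(-179\right) = 373 - 8771 = -8398$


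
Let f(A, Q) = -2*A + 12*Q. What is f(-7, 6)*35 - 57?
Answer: 2953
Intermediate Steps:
f(-7, 6)*35 - 57 = (-2*(-7) + 12*6)*35 - 57 = (14 + 72)*35 - 57 = 86*35 - 57 = 3010 - 57 = 2953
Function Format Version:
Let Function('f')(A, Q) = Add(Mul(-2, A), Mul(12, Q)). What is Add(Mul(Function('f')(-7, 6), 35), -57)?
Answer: 2953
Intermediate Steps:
Add(Mul(Function('f')(-7, 6), 35), -57) = Add(Mul(Add(Mul(-2, -7), Mul(12, 6)), 35), -57) = Add(Mul(Add(14, 72), 35), -57) = Add(Mul(86, 35), -57) = Add(3010, -57) = 2953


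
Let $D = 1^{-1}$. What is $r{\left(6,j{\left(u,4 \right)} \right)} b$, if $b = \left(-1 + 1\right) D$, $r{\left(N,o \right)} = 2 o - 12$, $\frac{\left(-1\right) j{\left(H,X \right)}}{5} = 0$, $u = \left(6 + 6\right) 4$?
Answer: $0$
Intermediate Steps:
$D = 1$
$u = 48$ ($u = 12 \cdot 4 = 48$)
$j{\left(H,X \right)} = 0$ ($j{\left(H,X \right)} = \left(-5\right) 0 = 0$)
$r{\left(N,o \right)} = -12 + 2 o$
$b = 0$ ($b = \left(-1 + 1\right) 1 = 0 \cdot 1 = 0$)
$r{\left(6,j{\left(u,4 \right)} \right)} b = \left(-12 + 2 \cdot 0\right) 0 = \left(-12 + 0\right) 0 = \left(-12\right) 0 = 0$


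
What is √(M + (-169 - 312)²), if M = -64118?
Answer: √167243 ≈ 408.95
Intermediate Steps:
√(M + (-169 - 312)²) = √(-64118 + (-169 - 312)²) = √(-64118 + (-481)²) = √(-64118 + 231361) = √167243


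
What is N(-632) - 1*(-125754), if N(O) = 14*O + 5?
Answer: 116911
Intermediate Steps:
N(O) = 5 + 14*O
N(-632) - 1*(-125754) = (5 + 14*(-632)) - 1*(-125754) = (5 - 8848) + 125754 = -8843 + 125754 = 116911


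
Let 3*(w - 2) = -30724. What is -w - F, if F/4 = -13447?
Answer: 192082/3 ≈ 64027.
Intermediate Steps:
F = -53788 (F = 4*(-13447) = -53788)
w = -30718/3 (w = 2 + (⅓)*(-30724) = 2 - 30724/3 = -30718/3 ≈ -10239.)
-w - F = -1*(-30718/3) - 1*(-53788) = 30718/3 + 53788 = 192082/3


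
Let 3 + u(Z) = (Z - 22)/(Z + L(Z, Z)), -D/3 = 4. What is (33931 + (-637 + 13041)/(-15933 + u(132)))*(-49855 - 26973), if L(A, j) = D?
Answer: -498473194135684/191221 ≈ -2.6068e+9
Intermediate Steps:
D = -12 (D = -3*4 = -12)
L(A, j) = -12
u(Z) = -3 + (-22 + Z)/(-12 + Z) (u(Z) = -3 + (Z - 22)/(Z - 12) = -3 + (-22 + Z)/(-12 + Z))
(33931 + (-637 + 13041)/(-15933 + u(132)))*(-49855 - 26973) = (33931 + (-637 + 13041)/(-15933 + 2*(7 - 1*132)/(-12 + 132)))*(-49855 - 26973) = (33931 + 12404/(-15933 + 2*(7 - 132)/120))*(-76828) = (33931 + 12404/(-15933 + 2*(1/120)*(-125)))*(-76828) = (33931 + 12404/(-15933 - 25/12))*(-76828) = (33931 + 12404/(-191221/12))*(-76828) = (33931 + 12404*(-12/191221))*(-76828) = (33931 - 148848/191221)*(-76828) = (6488170903/191221)*(-76828) = -498473194135684/191221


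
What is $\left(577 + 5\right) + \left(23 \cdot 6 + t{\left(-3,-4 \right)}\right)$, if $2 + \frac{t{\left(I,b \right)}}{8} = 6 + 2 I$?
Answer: $704$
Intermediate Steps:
$t{\left(I,b \right)} = 32 + 16 I$ ($t{\left(I,b \right)} = -16 + 8 \left(6 + 2 I\right) = -16 + \left(48 + 16 I\right) = 32 + 16 I$)
$\left(577 + 5\right) + \left(23 \cdot 6 + t{\left(-3,-4 \right)}\right) = \left(577 + 5\right) + \left(23 \cdot 6 + \left(32 + 16 \left(-3\right)\right)\right) = 582 + \left(138 + \left(32 - 48\right)\right) = 582 + \left(138 - 16\right) = 582 + 122 = 704$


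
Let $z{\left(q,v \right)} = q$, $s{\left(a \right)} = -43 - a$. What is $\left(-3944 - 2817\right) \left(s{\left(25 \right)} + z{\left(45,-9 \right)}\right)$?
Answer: $155503$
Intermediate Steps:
$\left(-3944 - 2817\right) \left(s{\left(25 \right)} + z{\left(45,-9 \right)}\right) = \left(-3944 - 2817\right) \left(\left(-43 - 25\right) + 45\right) = - 6761 \left(\left(-43 - 25\right) + 45\right) = - 6761 \left(-68 + 45\right) = \left(-6761\right) \left(-23\right) = 155503$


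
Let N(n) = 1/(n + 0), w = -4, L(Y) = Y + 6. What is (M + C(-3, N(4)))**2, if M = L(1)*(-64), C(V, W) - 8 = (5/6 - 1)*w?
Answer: 1737124/9 ≈ 1.9301e+5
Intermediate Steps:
L(Y) = 6 + Y
N(n) = 1/n
C(V, W) = 26/3 (C(V, W) = 8 + (5/6 - 1)*(-4) = 8 - 1/6*(-4) = 8 + 2/3 = 26/3)
M = -448 (M = (6 + 1)*(-64) = 7*(-64) = -448)
(M + C(-3, N(4)))**2 = (-448 + 26/3)**2 = (-1318/3)**2 = 1737124/9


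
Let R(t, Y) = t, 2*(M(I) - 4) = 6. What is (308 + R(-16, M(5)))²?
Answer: 85264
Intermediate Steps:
M(I) = 7 (M(I) = 4 + (½)*6 = 4 + 3 = 7)
(308 + R(-16, M(5)))² = (308 - 16)² = 292² = 85264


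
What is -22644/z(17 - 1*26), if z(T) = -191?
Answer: 22644/191 ≈ 118.55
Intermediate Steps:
-22644/z(17 - 1*26) = -22644/(-191) = -22644*(-1/191) = 22644/191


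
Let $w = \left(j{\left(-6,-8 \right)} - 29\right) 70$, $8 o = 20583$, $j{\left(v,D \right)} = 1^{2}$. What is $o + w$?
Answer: $\frac{4903}{8} \approx 612.88$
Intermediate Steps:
$j{\left(v,D \right)} = 1$
$o = \frac{20583}{8}$ ($o = \frac{1}{8} \cdot 20583 = \frac{20583}{8} \approx 2572.9$)
$w = -1960$ ($w = \left(1 - 29\right) 70 = \left(-28\right) 70 = -1960$)
$o + w = \frac{20583}{8} - 1960 = \frac{4903}{8}$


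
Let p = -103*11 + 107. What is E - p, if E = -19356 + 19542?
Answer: 1212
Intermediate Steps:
E = 186
p = -1026 (p = -1133 + 107 = -1026)
E - p = 186 - 1*(-1026) = 186 + 1026 = 1212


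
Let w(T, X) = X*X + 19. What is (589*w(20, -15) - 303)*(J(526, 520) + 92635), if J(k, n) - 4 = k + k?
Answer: 13436507383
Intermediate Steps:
w(T, X) = 19 + X² (w(T, X) = X² + 19 = 19 + X²)
J(k, n) = 4 + 2*k (J(k, n) = 4 + (k + k) = 4 + 2*k)
(589*w(20, -15) - 303)*(J(526, 520) + 92635) = (589*(19 + (-15)²) - 303)*((4 + 2*526) + 92635) = (589*(19 + 225) - 303)*((4 + 1052) + 92635) = (589*244 - 303)*(1056 + 92635) = (143716 - 303)*93691 = 143413*93691 = 13436507383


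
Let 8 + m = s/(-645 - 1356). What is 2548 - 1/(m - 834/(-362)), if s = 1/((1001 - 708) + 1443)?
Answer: 9126091994572/3581421997 ≈ 2548.2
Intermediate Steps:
s = 1/1736 (s = 1/(293 + 1443) = 1/1736 ≈ 0.00057604)
m = -27789889/3473736 (m = -8 + 1/(1736*(-645 - 1356)) = -8 + (1/1736)/(-2001) = -8 + (1/1736)*(-1/2001) = -8 - 1/3473736 = -27789889/3473736 ≈ -8.0000)
2548 - 1/(m - 834/(-362)) = 2548 - 1/(-27789889/3473736 - 834/(-362)) = 2548 - 1/(-27789889/3473736 - 834*(-1/362)) = 2548 - 1/(-27789889/3473736 + 417/181) = 2548 - 1/(-3581421997/628746216) = 2548 - 1*(-628746216/3581421997) = 2548 + 628746216/3581421997 = 9126091994572/3581421997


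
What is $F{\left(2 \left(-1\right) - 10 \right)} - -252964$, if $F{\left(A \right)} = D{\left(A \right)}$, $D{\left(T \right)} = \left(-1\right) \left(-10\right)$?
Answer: $252974$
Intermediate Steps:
$D{\left(T \right)} = 10$
$F{\left(A \right)} = 10$
$F{\left(2 \left(-1\right) - 10 \right)} - -252964 = 10 - -252964 = 10 + 252964 = 252974$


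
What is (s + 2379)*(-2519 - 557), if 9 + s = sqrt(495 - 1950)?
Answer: -7290120 - 3076*I*sqrt(1455) ≈ -7.2901e+6 - 1.1733e+5*I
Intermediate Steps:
s = -9 + I*sqrt(1455) (s = -9 + sqrt(495 - 1950) = -9 + sqrt(-1455) = -9 + I*sqrt(1455) ≈ -9.0 + 38.144*I)
(s + 2379)*(-2519 - 557) = ((-9 + I*sqrt(1455)) + 2379)*(-2519 - 557) = (2370 + I*sqrt(1455))*(-3076) = -7290120 - 3076*I*sqrt(1455)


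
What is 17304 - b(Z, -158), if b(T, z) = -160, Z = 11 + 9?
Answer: 17464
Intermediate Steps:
Z = 20
17304 - b(Z, -158) = 17304 - 1*(-160) = 17304 + 160 = 17464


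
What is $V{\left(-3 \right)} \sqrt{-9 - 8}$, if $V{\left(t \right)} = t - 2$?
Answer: $- 5 i \sqrt{17} \approx - 20.616 i$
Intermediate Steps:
$V{\left(t \right)} = -2 + t$ ($V{\left(t \right)} = t - 2 = -2 + t$)
$V{\left(-3 \right)} \sqrt{-9 - 8} = \left(-2 - 3\right) \sqrt{-9 - 8} = - 5 \sqrt{-17} = - 5 i \sqrt{17}$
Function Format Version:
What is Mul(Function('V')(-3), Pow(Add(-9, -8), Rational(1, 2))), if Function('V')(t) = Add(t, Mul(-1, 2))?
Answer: Mul(-5, I, Pow(17, Rational(1, 2))) ≈ Mul(-20.616, I)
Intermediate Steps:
Function('V')(t) = Add(-2, t) (Function('V')(t) = Add(t, -2) = Add(-2, t))
Mul(Function('V')(-3), Pow(Add(-9, -8), Rational(1, 2))) = Mul(Add(-2, -3), Pow(Add(-9, -8), Rational(1, 2))) = Mul(-5, Pow(-17, Rational(1, 2))) = Mul(-5, Mul(I, Pow(17, Rational(1, 2)))) = Mul(-5, I, Pow(17, Rational(1, 2)))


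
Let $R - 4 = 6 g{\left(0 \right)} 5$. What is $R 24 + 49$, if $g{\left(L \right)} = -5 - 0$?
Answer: $-3455$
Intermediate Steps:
$g{\left(L \right)} = -5$ ($g{\left(L \right)} = -5 + 0 = -5$)
$R = -146$ ($R = 4 + 6 \left(-5\right) 5 = 4 - 150 = -146$)
$R 24 + 49 = \left(-146\right) 24 + 49 = -3504 + 49 = -3455$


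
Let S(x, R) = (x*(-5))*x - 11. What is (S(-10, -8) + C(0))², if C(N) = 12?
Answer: 249001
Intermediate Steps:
S(x, R) = -11 - 5*x² (S(x, R) = (-5*x)*x - 11 = -5*x² - 11 = -11 - 5*x²)
(S(-10, -8) + C(0))² = ((-11 - 5*(-10)²) + 12)² = ((-11 - 5*100) + 12)² = ((-11 - 500) + 12)² = (-511 + 12)² = (-499)² = 249001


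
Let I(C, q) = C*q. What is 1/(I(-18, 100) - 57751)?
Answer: -1/59551 ≈ -1.6792e-5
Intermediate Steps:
1/(I(-18, 100) - 57751) = 1/(-18*100 - 57751) = 1/(-1800 - 57751) = 1/(-59551) = -1/59551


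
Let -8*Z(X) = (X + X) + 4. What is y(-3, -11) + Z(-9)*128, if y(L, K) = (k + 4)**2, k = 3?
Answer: 273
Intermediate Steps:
y(L, K) = 49 (y(L, K) = (3 + 4)**2 = 7**2 = 49)
Z(X) = -1/2 - X/4 (Z(X) = -((X + X) + 4)/8 = -(2*X + 4)/8 = -(4 + 2*X)/8 = -1/2 - X/4)
y(-3, -11) + Z(-9)*128 = 49 + (-1/2 - 1/4*(-9))*128 = 49 + (-1/2 + 9/4)*128 = 49 + (7/4)*128 = 49 + 224 = 273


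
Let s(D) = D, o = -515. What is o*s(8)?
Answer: -4120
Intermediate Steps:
o*s(8) = -515*8 = -4120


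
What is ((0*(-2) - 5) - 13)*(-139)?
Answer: 2502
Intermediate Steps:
((0*(-2) - 5) - 13)*(-139) = ((0 - 5) - 13)*(-139) = (-5 - 13)*(-139) = -18*(-139) = 2502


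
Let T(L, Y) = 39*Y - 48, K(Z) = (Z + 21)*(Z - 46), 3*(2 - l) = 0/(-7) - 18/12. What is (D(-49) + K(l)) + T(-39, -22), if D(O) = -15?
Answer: -7773/4 ≈ -1943.3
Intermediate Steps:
l = 5/2 (l = 2 - (0/(-7) - 18/12)/3 = 2 - (0*(-⅐) - 18*1/12)/3 = 2 - (0 - 3/2)/3 = 2 - ⅓*(-3/2) = 2 + ½ = 5/2 ≈ 2.5000)
K(Z) = (-46 + Z)*(21 + Z) (K(Z) = (21 + Z)*(-46 + Z) = (-46 + Z)*(21 + Z))
T(L, Y) = -48 + 39*Y
(D(-49) + K(l)) + T(-39, -22) = (-15 + (-966 + (5/2)² - 25*5/2)) + (-48 + 39*(-22)) = (-15 + (-966 + 25/4 - 125/2)) + (-48 - 858) = (-15 - 4089/4) - 906 = -4149/4 - 906 = -7773/4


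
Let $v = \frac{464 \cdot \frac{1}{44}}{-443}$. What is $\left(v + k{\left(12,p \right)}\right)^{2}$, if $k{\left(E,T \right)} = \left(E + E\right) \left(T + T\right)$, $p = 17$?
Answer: $\frac{15810579967504}{23746129} \approx 6.6582 \cdot 10^{5}$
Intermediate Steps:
$k{\left(E,T \right)} = 4 E T$ ($k{\left(E,T \right)} = 2 E 2 T = 4 E T$)
$v = - \frac{116}{4873}$ ($v = 464 \cdot \frac{1}{44} \left(- \frac{1}{443}\right) = \frac{116}{11} \left(- \frac{1}{443}\right) = - \frac{116}{4873} \approx -0.023805$)
$\left(v + k{\left(12,p \right)}\right)^{2} = \left(- \frac{116}{4873} + 4 \cdot 12 \cdot 17\right)^{2} = \left(- \frac{116}{4873} + 816\right)^{2} = \left(\frac{3976252}{4873}\right)^{2} = \frac{15810579967504}{23746129}$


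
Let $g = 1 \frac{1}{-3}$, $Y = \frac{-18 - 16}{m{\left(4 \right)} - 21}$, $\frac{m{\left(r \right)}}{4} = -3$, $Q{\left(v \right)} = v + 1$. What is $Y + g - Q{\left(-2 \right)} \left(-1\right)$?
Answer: $\frac{15}{11} \approx 1.3636$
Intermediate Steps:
$Q{\left(v \right)} = 1 + v$
$m{\left(r \right)} = -12$ ($m{\left(r \right)} = 4 \left(-3\right) = -12$)
$Y = \frac{34}{33}$ ($Y = \frac{-18 - 16}{-12 - 21} = - \frac{34}{-33} = \left(-34\right) \left(- \frac{1}{33}\right) = \frac{34}{33} \approx 1.0303$)
$g = - \frac{1}{3}$ ($g = 1 \left(- \frac{1}{3}\right) = - \frac{1}{3} \approx -0.33333$)
$Y + g - Q{\left(-2 \right)} \left(-1\right) = \frac{34}{33} - \frac{- (1 - 2) \left(-1\right)}{3} = \frac{34}{33} - \frac{\left(-1\right) \left(-1\right) \left(-1\right)}{3} = \frac{34}{33} - \frac{1 \left(-1\right)}{3} = \frac{34}{33} - - \frac{1}{3} = \frac{34}{33} + \frac{1}{3} = \frac{15}{11}$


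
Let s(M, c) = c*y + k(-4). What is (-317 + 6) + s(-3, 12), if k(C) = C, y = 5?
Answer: -255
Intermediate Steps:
s(M, c) = -4 + 5*c (s(M, c) = c*5 - 4 = 5*c - 4 = -4 + 5*c)
(-317 + 6) + s(-3, 12) = (-317 + 6) + (-4 + 5*12) = -311 + (-4 + 60) = -311 + 56 = -255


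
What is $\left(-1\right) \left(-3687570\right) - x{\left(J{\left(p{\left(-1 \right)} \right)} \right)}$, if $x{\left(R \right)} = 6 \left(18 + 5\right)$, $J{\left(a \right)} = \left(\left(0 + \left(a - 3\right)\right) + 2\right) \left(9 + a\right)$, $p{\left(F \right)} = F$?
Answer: $3687432$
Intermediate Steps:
$J{\left(a \right)} = \left(-1 + a\right) \left(9 + a\right)$ ($J{\left(a \right)} = \left(\left(0 + \left(-3 + a\right)\right) + 2\right) \left(9 + a\right) = \left(\left(-3 + a\right) + 2\right) \left(9 + a\right) = \left(-1 + a\right) \left(9 + a\right)$)
$x{\left(R \right)} = 138$ ($x{\left(R \right)} = 6 \cdot 23 = 138$)
$\left(-1\right) \left(-3687570\right) - x{\left(J{\left(p{\left(-1 \right)} \right)} \right)} = \left(-1\right) \left(-3687570\right) - 138 = 3687570 - 138 = 3687432$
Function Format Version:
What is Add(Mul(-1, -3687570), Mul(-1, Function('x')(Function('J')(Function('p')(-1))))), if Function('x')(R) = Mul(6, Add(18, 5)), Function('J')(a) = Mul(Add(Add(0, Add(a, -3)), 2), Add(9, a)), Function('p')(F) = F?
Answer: 3687432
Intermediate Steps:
Function('J')(a) = Mul(Add(-1, a), Add(9, a)) (Function('J')(a) = Mul(Add(Add(0, Add(-3, a)), 2), Add(9, a)) = Mul(Add(Add(-3, a), 2), Add(9, a)) = Mul(Add(-1, a), Add(9, a)))
Function('x')(R) = 138 (Function('x')(R) = Mul(6, 23) = 138)
Add(Mul(-1, -3687570), Mul(-1, Function('x')(Function('J')(Function('p')(-1))))) = Add(Mul(-1, -3687570), Mul(-1, 138)) = Add(3687570, -138) = 3687432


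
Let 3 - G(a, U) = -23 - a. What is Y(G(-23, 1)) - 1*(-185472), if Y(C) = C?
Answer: 185475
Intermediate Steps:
G(a, U) = 26 + a (G(a, U) = 3 - (-23 - a) = 3 + (23 + a) = 26 + a)
Y(G(-23, 1)) - 1*(-185472) = (26 - 23) - 1*(-185472) = 3 + 185472 = 185475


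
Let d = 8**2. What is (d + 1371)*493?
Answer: 707455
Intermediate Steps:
d = 64
(d + 1371)*493 = (64 + 1371)*493 = 1435*493 = 707455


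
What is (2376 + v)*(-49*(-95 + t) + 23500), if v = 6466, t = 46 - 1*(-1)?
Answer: 228583384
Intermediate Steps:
t = 47 (t = 46 + 1 = 47)
(2376 + v)*(-49*(-95 + t) + 23500) = (2376 + 6466)*(-49*(-95 + 47) + 23500) = 8842*(-49*(-48) + 23500) = 8842*(2352 + 23500) = 8842*25852 = 228583384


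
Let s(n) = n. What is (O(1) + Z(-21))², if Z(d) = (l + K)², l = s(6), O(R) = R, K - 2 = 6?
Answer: 38809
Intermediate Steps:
K = 8 (K = 2 + 6 = 8)
l = 6
Z(d) = 196 (Z(d) = (6 + 8)² = 14² = 196)
(O(1) + Z(-21))² = (1 + 196)² = 197² = 38809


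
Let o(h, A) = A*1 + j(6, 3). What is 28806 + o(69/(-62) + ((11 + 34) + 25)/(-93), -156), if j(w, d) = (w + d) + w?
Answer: 28665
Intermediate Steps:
j(w, d) = d + 2*w (j(w, d) = (d + w) + w = d + 2*w)
o(h, A) = 15 + A (o(h, A) = A*1 + (3 + 2*6) = A + (3 + 12) = A + 15 = 15 + A)
28806 + o(69/(-62) + ((11 + 34) + 25)/(-93), -156) = 28806 + (15 - 156) = 28806 - 141 = 28665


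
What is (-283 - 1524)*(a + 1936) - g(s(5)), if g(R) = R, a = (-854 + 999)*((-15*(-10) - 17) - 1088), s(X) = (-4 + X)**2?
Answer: 246725972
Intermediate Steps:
a = -138475 (a = 145*((150 - 17) - 1088) = 145*(133 - 1088) = 145*(-955) = -138475)
(-283 - 1524)*(a + 1936) - g(s(5)) = (-283 - 1524)*(-138475 + 1936) - (-4 + 5)**2 = -1807*(-136539) - 1*1**2 = 246725973 - 1*1 = 246725973 - 1 = 246725972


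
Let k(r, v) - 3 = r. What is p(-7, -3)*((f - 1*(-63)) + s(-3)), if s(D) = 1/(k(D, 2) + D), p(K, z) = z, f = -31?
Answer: -95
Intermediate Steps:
k(r, v) = 3 + r
s(D) = 1/(3 + 2*D) (s(D) = 1/((3 + D) + D) = 1/(3 + 2*D))
p(-7, -3)*((f - 1*(-63)) + s(-3)) = -3*((-31 - 1*(-63)) + 1/(3 + 2*(-3))) = -3*((-31 + 63) + 1/(3 - 6)) = -3*(32 + 1/(-3)) = -3*(32 - ⅓) = -3*95/3 = -95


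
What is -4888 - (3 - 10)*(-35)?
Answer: -5133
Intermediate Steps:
-4888 - (3 - 10)*(-35) = -4888 - (-7)*(-35) = -4888 - 1*245 = -4888 - 245 = -5133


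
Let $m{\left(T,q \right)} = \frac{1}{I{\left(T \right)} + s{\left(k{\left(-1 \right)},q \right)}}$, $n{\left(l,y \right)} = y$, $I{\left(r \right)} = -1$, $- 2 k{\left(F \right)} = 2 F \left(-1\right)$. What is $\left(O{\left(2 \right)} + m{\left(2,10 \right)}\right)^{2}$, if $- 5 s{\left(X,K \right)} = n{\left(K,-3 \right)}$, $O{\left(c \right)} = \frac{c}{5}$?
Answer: $\frac{441}{100} \approx 4.41$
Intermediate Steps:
$k{\left(F \right)} = F$ ($k{\left(F \right)} = - \frac{2 F \left(-1\right)}{2} = - \frac{\left(-2\right) F}{2} = F$)
$O{\left(c \right)} = \frac{c}{5}$ ($O{\left(c \right)} = c \frac{1}{5} = \frac{c}{5}$)
$s{\left(X,K \right)} = \frac{3}{5}$ ($s{\left(X,K \right)} = \left(- \frac{1}{5}\right) \left(-3\right) = \frac{3}{5}$)
$m{\left(T,q \right)} = - \frac{5}{2}$ ($m{\left(T,q \right)} = \frac{1}{-1 + \frac{3}{5}} = \frac{1}{- \frac{2}{5}} = - \frac{5}{2}$)
$\left(O{\left(2 \right)} + m{\left(2,10 \right)}\right)^{2} = \left(\frac{1}{5} \cdot 2 - \frac{5}{2}\right)^{2} = \left(\frac{2}{5} - \frac{5}{2}\right)^{2} = \left(- \frac{21}{10}\right)^{2} = \frac{441}{100}$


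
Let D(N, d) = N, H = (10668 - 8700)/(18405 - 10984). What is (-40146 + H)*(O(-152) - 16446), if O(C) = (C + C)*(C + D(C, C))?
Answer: -552026736660/181 ≈ -3.0499e+9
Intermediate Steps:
H = 48/181 (H = 1968/7421 = 1968*(1/7421) = 48/181 ≈ 0.26519)
O(C) = 4*C² (O(C) = (C + C)*(C + C) = (2*C)*(2*C) = 4*C²)
(-40146 + H)*(O(-152) - 16446) = (-40146 + 48/181)*(4*(-152)² - 16446) = -7266378*(4*23104 - 16446)/181 = -7266378*(92416 - 16446)/181 = -7266378/181*75970 = -552026736660/181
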